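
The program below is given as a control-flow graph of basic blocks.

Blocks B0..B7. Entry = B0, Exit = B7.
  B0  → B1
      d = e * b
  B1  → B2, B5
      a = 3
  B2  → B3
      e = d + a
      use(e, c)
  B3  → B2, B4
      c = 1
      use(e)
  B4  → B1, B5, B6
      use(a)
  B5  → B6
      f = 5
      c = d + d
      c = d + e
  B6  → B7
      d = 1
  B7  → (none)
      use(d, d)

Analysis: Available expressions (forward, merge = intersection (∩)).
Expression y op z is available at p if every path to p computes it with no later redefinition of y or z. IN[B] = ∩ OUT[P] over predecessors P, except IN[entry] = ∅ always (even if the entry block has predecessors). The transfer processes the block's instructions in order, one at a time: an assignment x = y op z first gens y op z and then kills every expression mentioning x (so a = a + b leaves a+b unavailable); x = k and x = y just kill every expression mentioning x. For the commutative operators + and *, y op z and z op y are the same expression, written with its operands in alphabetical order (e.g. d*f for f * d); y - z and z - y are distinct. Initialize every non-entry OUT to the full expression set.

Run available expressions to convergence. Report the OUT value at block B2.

Answer: {a+d}

Trace:
Fixpoint table:
  B0: | IN={} | OUT={b*e}
  B1: | IN={} | OUT={}
  B2: | IN={} | OUT={a+d}
  B3: | IN={a+d} | OUT={a+d}
  B4: | IN={a+d} | OUT={a+d}
  B5: | IN={} | OUT={d+d, d+e}
  B6: | IN={} | OUT={}
  B7: | IN={} | OUT={}

Merge at B2: IN[B2] = OUT[B1] ∩ OUT[B3] = {}
Applying B2's transfer function to that IN value gives OUT[B2] (row B2 above).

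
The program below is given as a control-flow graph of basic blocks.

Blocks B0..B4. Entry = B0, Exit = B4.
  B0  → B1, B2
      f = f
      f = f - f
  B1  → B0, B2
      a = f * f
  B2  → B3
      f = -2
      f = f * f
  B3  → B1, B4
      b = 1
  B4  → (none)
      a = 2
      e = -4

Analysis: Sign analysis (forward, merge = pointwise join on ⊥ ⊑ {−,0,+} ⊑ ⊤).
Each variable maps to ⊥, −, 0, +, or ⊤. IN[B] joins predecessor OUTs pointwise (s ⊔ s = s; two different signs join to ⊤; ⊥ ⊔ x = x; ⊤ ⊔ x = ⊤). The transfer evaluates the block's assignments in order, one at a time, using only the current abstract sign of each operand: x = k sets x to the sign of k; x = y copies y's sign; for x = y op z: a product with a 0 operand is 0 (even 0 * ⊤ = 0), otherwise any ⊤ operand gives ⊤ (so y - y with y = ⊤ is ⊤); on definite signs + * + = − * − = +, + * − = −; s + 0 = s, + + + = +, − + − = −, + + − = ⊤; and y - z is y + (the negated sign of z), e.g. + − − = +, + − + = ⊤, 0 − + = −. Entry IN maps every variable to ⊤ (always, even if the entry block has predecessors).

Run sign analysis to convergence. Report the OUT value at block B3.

Fixpoint table:
  B0:  IN=(all ⊤)  OUT=(all ⊤)
  B1:  IN=(all ⊤)  OUT=(all ⊤)
  B2:  IN=(all ⊤)  OUT={f:+; rest ⊤}
  B3:  IN={f:+; rest ⊤}  OUT={b:+, f:+; rest ⊤}
  B4:  IN={b:+, f:+; rest ⊤}  OUT={a:+, b:+, e:-, f:+; rest ⊤}

Merge at B3: IN[B3] = OUT[B2] = {a: ⊤, b: ⊤, c: ⊤, d: ⊤, e: ⊤, f: +}
Applying B3's transfer function to that IN value gives OUT[B3] (row B3 above).

Answer: {a: ⊤, b: +, c: ⊤, d: ⊤, e: ⊤, f: +}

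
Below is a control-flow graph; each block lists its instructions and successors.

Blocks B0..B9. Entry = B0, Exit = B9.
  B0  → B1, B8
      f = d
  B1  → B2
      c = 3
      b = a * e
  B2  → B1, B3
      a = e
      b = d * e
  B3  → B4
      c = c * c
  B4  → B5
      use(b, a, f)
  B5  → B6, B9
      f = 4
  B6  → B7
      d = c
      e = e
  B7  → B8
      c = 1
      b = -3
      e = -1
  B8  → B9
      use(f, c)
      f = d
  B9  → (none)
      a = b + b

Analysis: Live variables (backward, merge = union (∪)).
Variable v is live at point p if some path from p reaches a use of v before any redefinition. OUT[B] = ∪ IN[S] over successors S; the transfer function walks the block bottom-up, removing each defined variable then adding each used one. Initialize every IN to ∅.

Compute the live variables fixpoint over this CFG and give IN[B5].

Converged values:
  B0:  IN={a, b, c, d, e}  OUT={a, b, c, d, e, f}
  B1:  IN={a, d, e, f}  OUT={c, d, e, f}
  B2:  IN={c, d, e, f}  OUT={a, b, c, d, e, f}
  B3:  IN={a, b, c, e, f}  OUT={a, b, c, e, f}
  B4:  IN={a, b, c, e, f}  OUT={b, c, e}
  B5:  IN={b, c, e}  OUT={b, c, e, f}
  B6:  IN={c, e, f}  OUT={d, f}
  B7:  IN={d, f}  OUT={b, c, d, f}
  B8:  IN={b, c, d, f}  OUT={b}
  B9:  IN={b}  OUT={}

Merge at B5: OUT[B5] = IN[B6] ⊔ IN[B9] = {b, c, e, f}
Applying B5's transfer function to that OUT value gives IN[B5] (row B5 above).

Answer: {b, c, e}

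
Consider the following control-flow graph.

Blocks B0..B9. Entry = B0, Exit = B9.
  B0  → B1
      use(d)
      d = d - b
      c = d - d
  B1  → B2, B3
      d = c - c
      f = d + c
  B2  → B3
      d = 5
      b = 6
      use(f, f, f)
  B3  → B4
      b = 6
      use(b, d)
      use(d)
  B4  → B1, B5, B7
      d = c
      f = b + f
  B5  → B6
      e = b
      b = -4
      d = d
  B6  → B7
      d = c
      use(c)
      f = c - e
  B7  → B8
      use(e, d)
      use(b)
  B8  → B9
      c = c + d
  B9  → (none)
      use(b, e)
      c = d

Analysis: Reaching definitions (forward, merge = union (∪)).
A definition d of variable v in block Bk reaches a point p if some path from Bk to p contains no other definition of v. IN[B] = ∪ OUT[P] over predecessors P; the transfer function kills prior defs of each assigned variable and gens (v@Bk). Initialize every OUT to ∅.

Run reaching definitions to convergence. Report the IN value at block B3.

Converged values:
  B0:  IN={}  OUT={c@B0, d@B0}
  B1:  IN={b@B3, c@B0, d@B0, d@B4, f@B4}  OUT={b@B3, c@B0, d@B1, f@B1}
  B2:  IN={b@B3, c@B0, d@B1, f@B1}  OUT={b@B2, c@B0, d@B2, f@B1}
  B3:  IN={b@B2, b@B3, c@B0, d@B1, d@B2, f@B1}  OUT={b@B3, c@B0, d@B1, d@B2, f@B1}
  B4:  IN={b@B3, c@B0, d@B1, d@B2, f@B1}  OUT={b@B3, c@B0, d@B4, f@B4}
  B5:  IN={b@B3, c@B0, d@B4, f@B4}  OUT={b@B5, c@B0, d@B5, e@B5, f@B4}
  B6:  IN={b@B5, c@B0, d@B5, e@B5, f@B4}  OUT={b@B5, c@B0, d@B6, e@B5, f@B6}
  B7:  IN={b@B3, b@B5, c@B0, d@B4, d@B6, e@B5, f@B4, f@B6}  OUT={b@B3, b@B5, c@B0, d@B4, d@B6, e@B5, f@B4, f@B6}
  B8:  IN={b@B3, b@B5, c@B0, d@B4, d@B6, e@B5, f@B4, f@B6}  OUT={b@B3, b@B5, c@B8, d@B4, d@B6, e@B5, f@B4, f@B6}
  B9:  IN={b@B3, b@B5, c@B8, d@B4, d@B6, e@B5, f@B4, f@B6}  OUT={b@B3, b@B5, c@B9, d@B4, d@B6, e@B5, f@B4, f@B6}

Merge at B3: IN[B3] = OUT[B1] ⊔ OUT[B2] = {b@B2, b@B3, c@B0, d@B1, d@B2, f@B1}

Answer: {b@B2, b@B3, c@B0, d@B1, d@B2, f@B1}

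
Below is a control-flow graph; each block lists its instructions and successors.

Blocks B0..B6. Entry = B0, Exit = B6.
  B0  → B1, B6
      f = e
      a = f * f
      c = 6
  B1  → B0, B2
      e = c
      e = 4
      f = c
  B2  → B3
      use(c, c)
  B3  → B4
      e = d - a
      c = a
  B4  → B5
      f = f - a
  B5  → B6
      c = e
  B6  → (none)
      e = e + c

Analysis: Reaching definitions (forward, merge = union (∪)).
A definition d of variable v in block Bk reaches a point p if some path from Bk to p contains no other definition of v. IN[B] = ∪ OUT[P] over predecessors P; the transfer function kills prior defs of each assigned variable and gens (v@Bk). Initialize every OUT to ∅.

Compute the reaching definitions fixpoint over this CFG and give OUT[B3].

Answer: {a@B0, c@B3, e@B3, f@B1}

Trace:
Fixpoint table:
  B0:  IN={a@B0, c@B0, e@B1, f@B1}  OUT={a@B0, c@B0, e@B1, f@B0}
  B1:  IN={a@B0, c@B0, e@B1, f@B0}  OUT={a@B0, c@B0, e@B1, f@B1}
  B2:  IN={a@B0, c@B0, e@B1, f@B1}  OUT={a@B0, c@B0, e@B1, f@B1}
  B3:  IN={a@B0, c@B0, e@B1, f@B1}  OUT={a@B0, c@B3, e@B3, f@B1}
  B4:  IN={a@B0, c@B3, e@B3, f@B1}  OUT={a@B0, c@B3, e@B3, f@B4}
  B5:  IN={a@B0, c@B3, e@B3, f@B4}  OUT={a@B0, c@B5, e@B3, f@B4}
  B6:  IN={a@B0, c@B0, c@B5, e@B1, e@B3, f@B0, f@B4}  OUT={a@B0, c@B0, c@B5, e@B6, f@B0, f@B4}

Merge at B3: IN[B3] = OUT[B2] = {a@B0, c@B0, e@B1, f@B1}
Applying B3's transfer function to that IN value gives OUT[B3] (row B3 above).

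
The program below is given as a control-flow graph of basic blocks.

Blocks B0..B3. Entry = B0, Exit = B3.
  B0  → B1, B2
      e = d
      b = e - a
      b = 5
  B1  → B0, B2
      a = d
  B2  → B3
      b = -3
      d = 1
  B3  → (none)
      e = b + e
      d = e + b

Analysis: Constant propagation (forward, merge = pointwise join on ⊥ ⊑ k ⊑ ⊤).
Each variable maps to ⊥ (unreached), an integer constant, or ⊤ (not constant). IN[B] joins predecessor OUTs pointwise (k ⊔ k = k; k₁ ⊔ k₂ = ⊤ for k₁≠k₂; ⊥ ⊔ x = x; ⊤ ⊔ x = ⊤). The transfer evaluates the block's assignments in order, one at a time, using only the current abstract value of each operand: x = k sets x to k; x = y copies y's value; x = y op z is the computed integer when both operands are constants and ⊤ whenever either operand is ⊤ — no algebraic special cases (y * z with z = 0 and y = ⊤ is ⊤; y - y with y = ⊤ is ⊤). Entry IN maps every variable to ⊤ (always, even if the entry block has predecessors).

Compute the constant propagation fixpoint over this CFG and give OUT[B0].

Converged values:
  B0: | IN=(all ⊤) | OUT={b:5; rest ⊤}
  B1: | IN={b:5; rest ⊤} | OUT={b:5; rest ⊤}
  B2: | IN={b:5; rest ⊤} | OUT={b:-3, d:1; rest ⊤}
  B3: | IN={b:-3, d:1; rest ⊤} | OUT={b:-3; rest ⊤}

Merge at B0 (entry node, so the boundary value (all ⊤) is joined with the incoming edge(s)): IN[B0] = (all ⊤) ⊔ OUT[B1] = {a: ⊤, b: ⊤, c: ⊤, d: ⊤, e: ⊤, f: ⊤}
Applying B0's transfer function to that IN value gives OUT[B0] (row B0 above).

Answer: {a: ⊤, b: 5, c: ⊤, d: ⊤, e: ⊤, f: ⊤}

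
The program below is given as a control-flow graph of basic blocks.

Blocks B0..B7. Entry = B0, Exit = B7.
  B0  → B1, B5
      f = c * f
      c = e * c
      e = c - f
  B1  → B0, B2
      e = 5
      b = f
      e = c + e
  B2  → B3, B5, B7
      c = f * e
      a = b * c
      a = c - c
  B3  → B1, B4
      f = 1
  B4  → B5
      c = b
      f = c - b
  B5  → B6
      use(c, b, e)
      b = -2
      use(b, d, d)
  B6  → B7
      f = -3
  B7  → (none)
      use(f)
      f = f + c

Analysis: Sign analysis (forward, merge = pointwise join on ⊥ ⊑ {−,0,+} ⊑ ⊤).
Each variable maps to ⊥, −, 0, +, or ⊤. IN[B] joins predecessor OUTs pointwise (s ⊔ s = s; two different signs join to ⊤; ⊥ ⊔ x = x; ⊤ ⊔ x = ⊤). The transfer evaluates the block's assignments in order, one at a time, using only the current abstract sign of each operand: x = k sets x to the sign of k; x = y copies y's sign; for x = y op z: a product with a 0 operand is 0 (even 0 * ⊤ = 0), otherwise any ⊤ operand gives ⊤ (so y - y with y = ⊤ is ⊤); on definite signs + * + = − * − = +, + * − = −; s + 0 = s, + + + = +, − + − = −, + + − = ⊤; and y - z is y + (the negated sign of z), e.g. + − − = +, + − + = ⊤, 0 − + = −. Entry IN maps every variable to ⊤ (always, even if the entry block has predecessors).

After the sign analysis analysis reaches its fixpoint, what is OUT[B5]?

Per-block solution:
  B0:   IN=(all ⊤)   OUT=(all ⊤)
  B1:   IN=(all ⊤)   OUT=(all ⊤)
  B2:   IN=(all ⊤)   OUT=(all ⊤)
  B3:   IN=(all ⊤)   OUT={f:+; rest ⊤}
  B4:   IN={f:+; rest ⊤}   OUT=(all ⊤)
  B5:   IN=(all ⊤)   OUT={b:-; rest ⊤}
  B6:   IN={b:-; rest ⊤}   OUT={b:-, f:-; rest ⊤}
  B7:   IN=(all ⊤)   OUT=(all ⊤)

Merge at B5: IN[B5] = OUT[B0] ⊔ OUT[B2] ⊔ OUT[B4] = {a: ⊤, b: ⊤, c: ⊤, d: ⊤, e: ⊤, f: ⊤}
Applying B5's transfer function to that IN value gives OUT[B5] (row B5 above).

Answer: {a: ⊤, b: -, c: ⊤, d: ⊤, e: ⊤, f: ⊤}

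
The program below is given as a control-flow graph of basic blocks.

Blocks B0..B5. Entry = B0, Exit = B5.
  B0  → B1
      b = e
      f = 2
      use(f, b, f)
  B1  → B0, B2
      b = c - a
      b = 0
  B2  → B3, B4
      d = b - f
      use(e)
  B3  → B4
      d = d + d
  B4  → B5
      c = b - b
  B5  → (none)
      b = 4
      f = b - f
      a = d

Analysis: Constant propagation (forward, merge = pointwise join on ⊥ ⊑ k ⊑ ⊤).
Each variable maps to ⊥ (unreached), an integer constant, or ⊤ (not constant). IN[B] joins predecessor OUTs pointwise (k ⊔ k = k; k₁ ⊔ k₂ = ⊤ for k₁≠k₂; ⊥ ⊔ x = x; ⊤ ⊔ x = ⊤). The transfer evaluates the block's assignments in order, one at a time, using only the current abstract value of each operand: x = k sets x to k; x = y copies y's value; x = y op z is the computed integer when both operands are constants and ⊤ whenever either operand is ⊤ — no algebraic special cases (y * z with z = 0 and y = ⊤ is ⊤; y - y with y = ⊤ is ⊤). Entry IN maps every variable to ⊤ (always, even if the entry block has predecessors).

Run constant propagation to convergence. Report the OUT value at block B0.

Converged values:
  B0:   IN=(all ⊤)   OUT={f:2; rest ⊤}
  B1:   IN={f:2; rest ⊤}   OUT={b:0, f:2; rest ⊤}
  B2:   IN={b:0, f:2; rest ⊤}   OUT={b:0, d:-2, f:2; rest ⊤}
  B3:   IN={b:0, d:-2, f:2; rest ⊤}   OUT={b:0, d:-4, f:2; rest ⊤}
  B4:   IN={b:0, f:2; rest ⊤}   OUT={b:0, c:0, f:2; rest ⊤}
  B5:   IN={b:0, c:0, f:2; rest ⊤}   OUT={b:4, c:0, f:2; rest ⊤}

Merge at B0 (entry node, so the boundary value (all ⊤) is joined with the incoming edge(s)): IN[B0] = (all ⊤) ⊔ OUT[B1] = {a: ⊤, b: ⊤, c: ⊤, d: ⊤, e: ⊤, f: ⊤}
Applying B0's transfer function to that IN value gives OUT[B0] (row B0 above).

Answer: {a: ⊤, b: ⊤, c: ⊤, d: ⊤, e: ⊤, f: 2}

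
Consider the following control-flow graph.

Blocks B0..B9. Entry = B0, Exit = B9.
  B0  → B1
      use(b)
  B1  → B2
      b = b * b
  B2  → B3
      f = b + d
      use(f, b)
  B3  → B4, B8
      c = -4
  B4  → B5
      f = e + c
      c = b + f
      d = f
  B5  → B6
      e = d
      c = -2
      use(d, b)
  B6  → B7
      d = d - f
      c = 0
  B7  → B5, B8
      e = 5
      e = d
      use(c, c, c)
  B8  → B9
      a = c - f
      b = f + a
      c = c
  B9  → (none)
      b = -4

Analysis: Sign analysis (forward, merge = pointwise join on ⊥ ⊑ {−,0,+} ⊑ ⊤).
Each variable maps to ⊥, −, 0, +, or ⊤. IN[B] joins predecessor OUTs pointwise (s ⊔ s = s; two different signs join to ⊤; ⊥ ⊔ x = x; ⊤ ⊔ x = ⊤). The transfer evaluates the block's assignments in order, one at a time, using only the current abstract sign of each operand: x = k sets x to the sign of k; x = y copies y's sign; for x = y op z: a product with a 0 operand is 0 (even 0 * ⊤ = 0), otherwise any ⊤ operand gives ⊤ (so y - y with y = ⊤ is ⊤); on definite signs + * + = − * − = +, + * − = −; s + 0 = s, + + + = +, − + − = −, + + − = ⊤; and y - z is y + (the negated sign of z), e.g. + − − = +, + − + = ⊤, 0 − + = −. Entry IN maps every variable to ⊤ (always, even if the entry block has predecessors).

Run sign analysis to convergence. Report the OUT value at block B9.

Answer: {a: ⊤, b: -, c: ⊤, d: ⊤, e: ⊤, f: ⊤}

Working:
Fixpoint table:
  B0: | IN=(all ⊤) | OUT=(all ⊤)
  B1: | IN=(all ⊤) | OUT=(all ⊤)
  B2: | IN=(all ⊤) | OUT=(all ⊤)
  B3: | IN=(all ⊤) | OUT={c:-; rest ⊤}
  B4: | IN={c:-; rest ⊤} | OUT=(all ⊤)
  B5: | IN=(all ⊤) | OUT={c:-; rest ⊤}
  B6: | IN={c:-; rest ⊤} | OUT={c:0; rest ⊤}
  B7: | IN={c:0; rest ⊤} | OUT={c:0; rest ⊤}
  B8: | IN=(all ⊤) | OUT=(all ⊤)
  B9: | IN=(all ⊤) | OUT={b:-; rest ⊤}

Merge at B9: IN[B9] = OUT[B8] = {a: ⊤, b: ⊤, c: ⊤, d: ⊤, e: ⊤, f: ⊤}
Applying B9's transfer function to that IN value gives OUT[B9] (row B9 above).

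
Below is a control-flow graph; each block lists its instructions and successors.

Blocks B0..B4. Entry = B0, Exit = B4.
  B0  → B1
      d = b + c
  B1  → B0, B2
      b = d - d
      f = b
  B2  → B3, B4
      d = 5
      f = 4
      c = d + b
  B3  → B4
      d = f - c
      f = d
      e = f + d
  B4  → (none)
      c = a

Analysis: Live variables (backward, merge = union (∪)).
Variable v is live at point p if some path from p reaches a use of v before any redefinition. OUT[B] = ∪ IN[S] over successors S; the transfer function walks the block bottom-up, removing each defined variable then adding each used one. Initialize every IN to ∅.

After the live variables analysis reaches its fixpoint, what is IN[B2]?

Answer: {a, b}

Derivation:
Converged values:
  B0:   IN={a, b, c}   OUT={a, c, d}
  B1:   IN={a, c, d}   OUT={a, b, c}
  B2:   IN={a, b}   OUT={a, c, f}
  B3:   IN={a, c, f}   OUT={a}
  B4:   IN={a}   OUT={}

Merge at B2: OUT[B2] = IN[B3] ⊔ IN[B4] = {a, c, f}
Applying B2's transfer function to that OUT value gives IN[B2] (row B2 above).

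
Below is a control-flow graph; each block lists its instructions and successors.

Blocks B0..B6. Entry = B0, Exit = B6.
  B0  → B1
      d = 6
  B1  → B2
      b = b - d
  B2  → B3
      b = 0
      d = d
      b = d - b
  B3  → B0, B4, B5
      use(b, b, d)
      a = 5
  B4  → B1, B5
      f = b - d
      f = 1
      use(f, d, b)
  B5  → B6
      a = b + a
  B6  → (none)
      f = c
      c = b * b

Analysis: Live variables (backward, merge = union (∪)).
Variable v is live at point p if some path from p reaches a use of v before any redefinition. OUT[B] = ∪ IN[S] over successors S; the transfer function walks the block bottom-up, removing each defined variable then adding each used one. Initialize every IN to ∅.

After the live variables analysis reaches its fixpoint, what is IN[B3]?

Converged values:
  B0:  IN={b, c}  OUT={b, c, d}
  B1:  IN={b, c, d}  OUT={c, d}
  B2:  IN={c, d}  OUT={b, c, d}
  B3:  IN={b, c, d}  OUT={a, b, c, d}
  B4:  IN={a, b, c, d}  OUT={a, b, c, d}
  B5:  IN={a, b, c}  OUT={b, c}
  B6:  IN={b, c}  OUT={}

Merge at B3: OUT[B3] = IN[B0] ⊔ IN[B4] ⊔ IN[B5] = {a, b, c, d}
Applying B3's transfer function to that OUT value gives IN[B3] (row B3 above).

Answer: {b, c, d}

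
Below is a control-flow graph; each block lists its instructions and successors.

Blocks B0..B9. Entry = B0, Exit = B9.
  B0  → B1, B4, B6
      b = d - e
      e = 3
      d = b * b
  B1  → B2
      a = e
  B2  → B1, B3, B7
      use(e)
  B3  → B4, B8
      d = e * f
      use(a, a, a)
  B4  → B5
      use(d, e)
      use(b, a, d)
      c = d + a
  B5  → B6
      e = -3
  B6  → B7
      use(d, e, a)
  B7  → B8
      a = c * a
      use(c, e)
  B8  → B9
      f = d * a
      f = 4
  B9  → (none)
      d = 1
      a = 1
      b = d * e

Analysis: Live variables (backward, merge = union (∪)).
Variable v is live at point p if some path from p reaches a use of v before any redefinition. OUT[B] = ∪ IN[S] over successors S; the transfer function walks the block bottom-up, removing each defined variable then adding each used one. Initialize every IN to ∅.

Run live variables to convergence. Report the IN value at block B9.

Converged values:
  B0: | IN={a, c, d, e, f} | OUT={a, b, c, d, e, f}
  B1: | IN={b, c, d, e, f} | OUT={a, b, c, d, e, f}
  B2: | IN={a, b, c, d, e, f} | OUT={a, b, c, d, e, f}
  B3: | IN={a, b, e, f} | OUT={a, b, d, e}
  B4: | IN={a, b, d, e} | OUT={a, c, d}
  B5: | IN={a, c, d} | OUT={a, c, d, e}
  B6: | IN={a, c, d, e} | OUT={a, c, d, e}
  B7: | IN={a, c, d, e} | OUT={a, d, e}
  B8: | IN={a, d, e} | OUT={e}
  B9: | IN={e} | OUT={}

B9 is the boundary node: OUT[B9] = {}
Applying B9's transfer function to that OUT value gives IN[B9] (row B9 above).

Answer: {e}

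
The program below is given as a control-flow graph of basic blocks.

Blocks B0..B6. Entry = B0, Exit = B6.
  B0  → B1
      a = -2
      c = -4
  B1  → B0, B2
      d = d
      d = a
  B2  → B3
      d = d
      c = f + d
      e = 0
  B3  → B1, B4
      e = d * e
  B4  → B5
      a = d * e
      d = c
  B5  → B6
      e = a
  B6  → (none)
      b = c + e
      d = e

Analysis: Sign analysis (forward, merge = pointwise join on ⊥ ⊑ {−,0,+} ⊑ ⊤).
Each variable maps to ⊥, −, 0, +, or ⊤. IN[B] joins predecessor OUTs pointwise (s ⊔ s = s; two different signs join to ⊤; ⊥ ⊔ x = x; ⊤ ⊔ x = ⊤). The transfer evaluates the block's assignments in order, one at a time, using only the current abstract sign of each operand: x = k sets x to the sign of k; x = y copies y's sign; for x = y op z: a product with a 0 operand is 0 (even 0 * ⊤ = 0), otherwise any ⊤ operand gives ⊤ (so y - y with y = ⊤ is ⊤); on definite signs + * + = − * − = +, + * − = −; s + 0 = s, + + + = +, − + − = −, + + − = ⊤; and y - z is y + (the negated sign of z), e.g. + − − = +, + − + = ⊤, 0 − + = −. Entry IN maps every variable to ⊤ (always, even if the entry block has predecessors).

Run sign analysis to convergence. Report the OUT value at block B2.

Answer: {a: -, b: ⊤, c: ⊤, d: -, e: 0, f: ⊤}

Derivation:
Fixpoint table:
  B0:   IN=(all ⊤)   OUT={a:-, c:-; rest ⊤}
  B1:   IN={a:-; rest ⊤}   OUT={a:-, d:-; rest ⊤}
  B2:   IN={a:-, d:-; rest ⊤}   OUT={a:-, d:-, e:0; rest ⊤}
  B3:   IN={a:-, d:-, e:0; rest ⊤}   OUT={a:-, d:-, e:0; rest ⊤}
  B4:   IN={a:-, d:-, e:0; rest ⊤}   OUT={a:0, e:0; rest ⊤}
  B5:   IN={a:0, e:0; rest ⊤}   OUT={a:0, e:0; rest ⊤}
  B6:   IN={a:0, e:0; rest ⊤}   OUT={a:0, d:0, e:0; rest ⊤}

Merge at B2: IN[B2] = OUT[B1] = {a: -, b: ⊤, c: ⊤, d: -, e: ⊤, f: ⊤}
Applying B2's transfer function to that IN value gives OUT[B2] (row B2 above).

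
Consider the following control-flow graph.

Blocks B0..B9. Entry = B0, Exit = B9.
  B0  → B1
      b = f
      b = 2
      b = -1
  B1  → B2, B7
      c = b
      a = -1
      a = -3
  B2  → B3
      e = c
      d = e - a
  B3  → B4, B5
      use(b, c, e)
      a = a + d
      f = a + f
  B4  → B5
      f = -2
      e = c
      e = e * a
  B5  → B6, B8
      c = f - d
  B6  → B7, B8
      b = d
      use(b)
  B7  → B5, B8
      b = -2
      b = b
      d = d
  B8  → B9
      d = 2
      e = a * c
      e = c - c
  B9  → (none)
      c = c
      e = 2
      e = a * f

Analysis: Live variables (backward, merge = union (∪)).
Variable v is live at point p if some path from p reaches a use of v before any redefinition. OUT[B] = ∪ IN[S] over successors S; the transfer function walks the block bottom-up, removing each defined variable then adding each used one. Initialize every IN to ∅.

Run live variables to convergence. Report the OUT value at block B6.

Converged values:
  B0:  IN={d, f}  OUT={b, d, f}
  B1:  IN={b, d, f}  OUT={a, b, c, d, f}
  B2:  IN={a, b, c, f}  OUT={a, b, c, d, e, f}
  B3:  IN={a, b, c, d, e, f}  OUT={a, c, d, f}
  B4:  IN={a, c, d}  OUT={a, d, f}
  B5:  IN={a, d, f}  OUT={a, c, d, f}
  B6:  IN={a, c, d, f}  OUT={a, c, d, f}
  B7:  IN={a, c, d, f}  OUT={a, c, d, f}
  B8:  IN={a, c, f}  OUT={a, c, f}
  B9:  IN={a, c, f}  OUT={}

Merge at B6: OUT[B6] = IN[B7] ⊔ IN[B8] = {a, c, d, f}

Answer: {a, c, d, f}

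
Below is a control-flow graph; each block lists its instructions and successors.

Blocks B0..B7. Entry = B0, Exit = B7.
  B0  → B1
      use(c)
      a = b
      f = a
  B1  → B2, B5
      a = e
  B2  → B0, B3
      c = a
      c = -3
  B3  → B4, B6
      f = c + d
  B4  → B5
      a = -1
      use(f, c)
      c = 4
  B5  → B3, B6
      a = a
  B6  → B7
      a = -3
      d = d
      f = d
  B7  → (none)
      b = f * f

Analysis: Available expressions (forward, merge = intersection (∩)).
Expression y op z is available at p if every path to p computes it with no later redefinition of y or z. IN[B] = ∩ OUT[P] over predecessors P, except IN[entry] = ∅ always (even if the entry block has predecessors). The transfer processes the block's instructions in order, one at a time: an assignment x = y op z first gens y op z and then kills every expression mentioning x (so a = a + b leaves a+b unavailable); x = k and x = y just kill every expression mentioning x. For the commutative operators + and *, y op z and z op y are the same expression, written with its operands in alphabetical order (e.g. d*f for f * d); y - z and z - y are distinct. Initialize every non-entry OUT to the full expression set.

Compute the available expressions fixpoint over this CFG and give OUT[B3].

Fixpoint table:
  B0: | IN={} | OUT={}
  B1: | IN={} | OUT={}
  B2: | IN={} | OUT={}
  B3: | IN={} | OUT={c+d}
  B4: | IN={c+d} | OUT={}
  B5: | IN={} | OUT={}
  B6: | IN={} | OUT={}
  B7: | IN={} | OUT={f*f}

Merge at B3: IN[B3] = OUT[B2] ∩ OUT[B5] = {}
Applying B3's transfer function to that IN value gives OUT[B3] (row B3 above).

Answer: {c+d}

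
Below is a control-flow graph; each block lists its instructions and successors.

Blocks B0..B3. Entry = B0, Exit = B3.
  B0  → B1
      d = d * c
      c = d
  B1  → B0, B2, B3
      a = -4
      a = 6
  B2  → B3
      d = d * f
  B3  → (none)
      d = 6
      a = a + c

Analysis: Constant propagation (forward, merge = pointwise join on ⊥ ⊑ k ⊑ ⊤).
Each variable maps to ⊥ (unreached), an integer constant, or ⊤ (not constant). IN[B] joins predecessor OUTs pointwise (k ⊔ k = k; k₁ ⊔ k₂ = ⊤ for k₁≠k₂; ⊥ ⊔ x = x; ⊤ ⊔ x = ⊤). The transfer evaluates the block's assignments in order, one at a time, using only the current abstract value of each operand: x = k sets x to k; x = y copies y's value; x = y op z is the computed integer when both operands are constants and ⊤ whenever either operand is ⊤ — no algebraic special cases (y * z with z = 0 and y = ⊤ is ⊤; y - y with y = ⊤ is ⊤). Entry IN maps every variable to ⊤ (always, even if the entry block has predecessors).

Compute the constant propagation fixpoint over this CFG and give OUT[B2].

Fixpoint table:
  B0: | IN=(all ⊤) | OUT=(all ⊤)
  B1: | IN=(all ⊤) | OUT={a:6; rest ⊤}
  B2: | IN={a:6; rest ⊤} | OUT={a:6; rest ⊤}
  B3: | IN={a:6; rest ⊤} | OUT={d:6; rest ⊤}

Merge at B2: IN[B2] = OUT[B1] = {a: 6, b: ⊤, c: ⊤, d: ⊤, e: ⊤, f: ⊤}
Applying B2's transfer function to that IN value gives OUT[B2] (row B2 above).

Answer: {a: 6, b: ⊤, c: ⊤, d: ⊤, e: ⊤, f: ⊤}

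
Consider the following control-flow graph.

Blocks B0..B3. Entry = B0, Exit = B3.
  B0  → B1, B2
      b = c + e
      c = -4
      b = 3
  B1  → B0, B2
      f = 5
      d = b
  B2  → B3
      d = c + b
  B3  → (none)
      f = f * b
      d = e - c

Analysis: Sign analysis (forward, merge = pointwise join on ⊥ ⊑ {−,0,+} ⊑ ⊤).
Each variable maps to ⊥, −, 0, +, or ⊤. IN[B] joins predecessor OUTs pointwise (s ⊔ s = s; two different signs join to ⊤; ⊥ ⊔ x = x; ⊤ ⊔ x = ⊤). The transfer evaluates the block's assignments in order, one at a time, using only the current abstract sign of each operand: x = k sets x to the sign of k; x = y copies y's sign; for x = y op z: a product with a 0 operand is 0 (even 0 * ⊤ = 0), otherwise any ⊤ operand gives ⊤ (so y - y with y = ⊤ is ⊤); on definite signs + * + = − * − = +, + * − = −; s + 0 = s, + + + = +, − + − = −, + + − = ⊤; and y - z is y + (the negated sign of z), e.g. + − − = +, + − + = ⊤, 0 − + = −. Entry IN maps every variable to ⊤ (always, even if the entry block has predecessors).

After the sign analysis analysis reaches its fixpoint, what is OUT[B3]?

Fixpoint table:
  B0: | IN=(all ⊤) | OUT={b:+, c:-; rest ⊤}
  B1: | IN={b:+, c:-; rest ⊤} | OUT={b:+, c:-, d:+, f:+; rest ⊤}
  B2: | IN={b:+, c:-; rest ⊤} | OUT={b:+, c:-; rest ⊤}
  B3: | IN={b:+, c:-; rest ⊤} | OUT={b:+, c:-; rest ⊤}

Merge at B3: IN[B3] = OUT[B2] = {a: ⊤, b: +, c: -, d: ⊤, e: ⊤, f: ⊤}
Applying B3's transfer function to that IN value gives OUT[B3] (row B3 above).

Answer: {a: ⊤, b: +, c: -, d: ⊤, e: ⊤, f: ⊤}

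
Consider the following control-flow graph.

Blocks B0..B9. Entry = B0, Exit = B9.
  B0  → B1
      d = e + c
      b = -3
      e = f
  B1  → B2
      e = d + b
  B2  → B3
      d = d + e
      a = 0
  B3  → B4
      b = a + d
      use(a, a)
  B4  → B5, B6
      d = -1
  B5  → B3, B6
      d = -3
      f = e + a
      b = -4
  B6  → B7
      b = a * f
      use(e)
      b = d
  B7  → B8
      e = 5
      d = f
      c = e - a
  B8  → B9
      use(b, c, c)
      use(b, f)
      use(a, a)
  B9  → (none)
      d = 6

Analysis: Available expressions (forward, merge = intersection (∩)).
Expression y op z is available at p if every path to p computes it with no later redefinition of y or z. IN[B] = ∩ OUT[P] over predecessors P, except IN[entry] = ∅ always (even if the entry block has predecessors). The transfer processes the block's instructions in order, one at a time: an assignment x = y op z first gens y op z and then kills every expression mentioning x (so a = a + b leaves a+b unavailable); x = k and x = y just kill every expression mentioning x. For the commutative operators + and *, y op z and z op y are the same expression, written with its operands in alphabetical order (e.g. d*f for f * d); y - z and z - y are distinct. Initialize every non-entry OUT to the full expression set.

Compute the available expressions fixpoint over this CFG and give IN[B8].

Answer: {a*f, e-a}

Trace:
Per-block solution:
  B0: | IN={} | OUT={}
  B1: | IN={} | OUT={b+d}
  B2: | IN={b+d} | OUT={}
  B3: | IN={} | OUT={a+d}
  B4: | IN={a+d} | OUT={}
  B5: | IN={} | OUT={a+e}
  B6: | IN={} | OUT={a*f}
  B7: | IN={a*f} | OUT={a*f, e-a}
  B8: | IN={a*f, e-a} | OUT={a*f, e-a}
  B9: | IN={a*f, e-a} | OUT={a*f, e-a}

Merge at B8: IN[B8] = OUT[B7] = {a*f, e-a}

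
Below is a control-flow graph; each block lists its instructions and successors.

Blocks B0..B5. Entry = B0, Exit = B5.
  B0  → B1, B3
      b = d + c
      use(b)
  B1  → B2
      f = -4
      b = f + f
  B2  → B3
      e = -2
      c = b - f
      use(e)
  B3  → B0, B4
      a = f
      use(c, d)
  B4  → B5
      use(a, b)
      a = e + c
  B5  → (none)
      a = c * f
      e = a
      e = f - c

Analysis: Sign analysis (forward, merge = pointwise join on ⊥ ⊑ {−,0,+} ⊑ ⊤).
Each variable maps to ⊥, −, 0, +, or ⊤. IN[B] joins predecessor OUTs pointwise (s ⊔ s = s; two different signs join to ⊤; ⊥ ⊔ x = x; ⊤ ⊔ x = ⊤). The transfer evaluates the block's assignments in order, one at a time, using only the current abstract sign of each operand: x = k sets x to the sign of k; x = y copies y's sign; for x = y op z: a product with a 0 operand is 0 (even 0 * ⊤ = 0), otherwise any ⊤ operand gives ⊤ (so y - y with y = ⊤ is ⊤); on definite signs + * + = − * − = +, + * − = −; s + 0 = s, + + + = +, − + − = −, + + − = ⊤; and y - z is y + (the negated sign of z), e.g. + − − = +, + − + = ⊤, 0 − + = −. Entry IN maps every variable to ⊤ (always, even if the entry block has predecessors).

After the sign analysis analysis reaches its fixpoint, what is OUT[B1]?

Fixpoint table:
  B0:   IN=(all ⊤)   OUT=(all ⊤)
  B1:   IN=(all ⊤)   OUT={b:-, f:-; rest ⊤}
  B2:   IN={b:-, f:-; rest ⊤}   OUT={b:-, e:-, f:-; rest ⊤}
  B3:   IN=(all ⊤)   OUT=(all ⊤)
  B4:   IN=(all ⊤)   OUT=(all ⊤)
  B5:   IN=(all ⊤)   OUT=(all ⊤)

Merge at B1: IN[B1] = OUT[B0] = {a: ⊤, b: ⊤, c: ⊤, d: ⊤, e: ⊤, f: ⊤}
Applying B1's transfer function to that IN value gives OUT[B1] (row B1 above).

Answer: {a: ⊤, b: -, c: ⊤, d: ⊤, e: ⊤, f: -}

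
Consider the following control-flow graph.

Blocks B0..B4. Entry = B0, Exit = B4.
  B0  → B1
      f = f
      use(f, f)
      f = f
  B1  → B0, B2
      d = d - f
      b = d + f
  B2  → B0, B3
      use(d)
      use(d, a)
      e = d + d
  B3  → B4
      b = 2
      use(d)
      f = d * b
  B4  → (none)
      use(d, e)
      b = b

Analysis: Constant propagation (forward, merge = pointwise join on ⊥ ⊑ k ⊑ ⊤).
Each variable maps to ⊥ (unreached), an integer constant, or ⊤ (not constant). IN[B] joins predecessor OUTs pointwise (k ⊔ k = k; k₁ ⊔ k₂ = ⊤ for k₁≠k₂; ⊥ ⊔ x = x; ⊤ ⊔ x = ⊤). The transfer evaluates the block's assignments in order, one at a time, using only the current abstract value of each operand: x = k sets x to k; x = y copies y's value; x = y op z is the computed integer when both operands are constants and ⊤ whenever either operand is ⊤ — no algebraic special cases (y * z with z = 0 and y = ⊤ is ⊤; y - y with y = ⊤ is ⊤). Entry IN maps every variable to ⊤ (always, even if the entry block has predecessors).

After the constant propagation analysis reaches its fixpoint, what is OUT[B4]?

Fixpoint table:
  B0:   IN=(all ⊤)   OUT=(all ⊤)
  B1:   IN=(all ⊤)   OUT=(all ⊤)
  B2:   IN=(all ⊤)   OUT=(all ⊤)
  B3:   IN=(all ⊤)   OUT={b:2; rest ⊤}
  B4:   IN={b:2; rest ⊤}   OUT={b:2; rest ⊤}

Merge at B4: IN[B4] = OUT[B3] = {a: ⊤, b: 2, c: ⊤, d: ⊤, e: ⊤, f: ⊤}
Applying B4's transfer function to that IN value gives OUT[B4] (row B4 above).

Answer: {a: ⊤, b: 2, c: ⊤, d: ⊤, e: ⊤, f: ⊤}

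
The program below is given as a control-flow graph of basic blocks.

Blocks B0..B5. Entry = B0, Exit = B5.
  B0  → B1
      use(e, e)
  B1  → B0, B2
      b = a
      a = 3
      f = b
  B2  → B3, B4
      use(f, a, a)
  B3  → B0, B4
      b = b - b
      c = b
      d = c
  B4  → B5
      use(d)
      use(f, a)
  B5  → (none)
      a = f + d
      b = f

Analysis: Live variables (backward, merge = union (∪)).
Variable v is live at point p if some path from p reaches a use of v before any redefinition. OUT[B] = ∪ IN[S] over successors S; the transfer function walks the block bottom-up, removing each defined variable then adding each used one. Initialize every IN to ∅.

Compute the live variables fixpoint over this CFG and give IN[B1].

Converged values:
  B0: | IN={a, d, e} | OUT={a, d, e}
  B1: | IN={a, d, e} | OUT={a, b, d, e, f}
  B2: | IN={a, b, d, e, f} | OUT={a, b, d, e, f}
  B3: | IN={a, b, e, f} | OUT={a, d, e, f}
  B4: | IN={a, d, f} | OUT={d, f}
  B5: | IN={d, f} | OUT={}

Merge at B1: OUT[B1] = IN[B0] ⊔ IN[B2] = {a, b, d, e, f}
Applying B1's transfer function to that OUT value gives IN[B1] (row B1 above).

Answer: {a, d, e}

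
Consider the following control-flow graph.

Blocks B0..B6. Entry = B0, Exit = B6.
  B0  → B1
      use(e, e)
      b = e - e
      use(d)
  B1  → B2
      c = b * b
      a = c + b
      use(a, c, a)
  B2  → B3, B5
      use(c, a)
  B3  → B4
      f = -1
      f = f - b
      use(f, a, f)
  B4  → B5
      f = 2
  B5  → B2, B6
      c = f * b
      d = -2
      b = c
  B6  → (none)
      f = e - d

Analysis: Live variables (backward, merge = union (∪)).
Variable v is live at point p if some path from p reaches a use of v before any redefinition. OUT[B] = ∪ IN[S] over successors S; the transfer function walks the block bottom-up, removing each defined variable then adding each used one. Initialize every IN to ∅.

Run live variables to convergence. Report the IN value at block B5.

Per-block solution:
  B0:  IN={d, e, f}  OUT={b, e, f}
  B1:  IN={b, e, f}  OUT={a, b, c, e, f}
  B2:  IN={a, b, c, e, f}  OUT={a, b, e, f}
  B3:  IN={a, b, e}  OUT={a, b, e}
  B4:  IN={a, b, e}  OUT={a, b, e, f}
  B5:  IN={a, b, e, f}  OUT={a, b, c, d, e, f}
  B6:  IN={d, e}  OUT={}

Merge at B5: OUT[B5] = IN[B2] ⊔ IN[B6] = {a, b, c, d, e, f}
Applying B5's transfer function to that OUT value gives IN[B5] (row B5 above).

Answer: {a, b, e, f}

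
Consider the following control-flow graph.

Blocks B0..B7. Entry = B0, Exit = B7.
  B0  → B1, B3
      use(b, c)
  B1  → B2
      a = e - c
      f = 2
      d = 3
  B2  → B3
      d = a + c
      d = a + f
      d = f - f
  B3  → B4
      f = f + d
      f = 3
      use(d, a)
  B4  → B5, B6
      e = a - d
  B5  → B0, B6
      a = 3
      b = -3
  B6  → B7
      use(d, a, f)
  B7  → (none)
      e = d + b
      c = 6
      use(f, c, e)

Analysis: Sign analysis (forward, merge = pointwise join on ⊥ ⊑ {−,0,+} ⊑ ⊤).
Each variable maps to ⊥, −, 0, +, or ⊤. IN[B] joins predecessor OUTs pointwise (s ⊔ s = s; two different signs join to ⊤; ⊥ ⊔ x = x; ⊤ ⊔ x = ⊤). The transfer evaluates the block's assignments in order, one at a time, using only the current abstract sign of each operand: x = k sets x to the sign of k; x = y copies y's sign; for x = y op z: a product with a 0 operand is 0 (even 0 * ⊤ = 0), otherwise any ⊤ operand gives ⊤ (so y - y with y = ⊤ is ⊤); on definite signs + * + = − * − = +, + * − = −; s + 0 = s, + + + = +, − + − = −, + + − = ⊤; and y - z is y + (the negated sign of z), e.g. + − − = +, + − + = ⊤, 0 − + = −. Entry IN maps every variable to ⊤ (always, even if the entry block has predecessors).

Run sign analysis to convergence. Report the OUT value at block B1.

Fixpoint table:
  B0: | IN=(all ⊤) | OUT=(all ⊤)
  B1: | IN=(all ⊤) | OUT={d:+, f:+; rest ⊤}
  B2: | IN={d:+, f:+; rest ⊤} | OUT={f:+; rest ⊤}
  B3: | IN=(all ⊤) | OUT={f:+; rest ⊤}
  B4: | IN={f:+; rest ⊤} | OUT={f:+; rest ⊤}
  B5: | IN={f:+; rest ⊤} | OUT={a:+, b:-, f:+; rest ⊤}
  B6: | IN={f:+; rest ⊤} | OUT={f:+; rest ⊤}
  B7: | IN={f:+; rest ⊤} | OUT={c:+, f:+; rest ⊤}

Merge at B1: IN[B1] = OUT[B0] = {a: ⊤, b: ⊤, c: ⊤, d: ⊤, e: ⊤, f: ⊤}
Applying B1's transfer function to that IN value gives OUT[B1] (row B1 above).

Answer: {a: ⊤, b: ⊤, c: ⊤, d: +, e: ⊤, f: +}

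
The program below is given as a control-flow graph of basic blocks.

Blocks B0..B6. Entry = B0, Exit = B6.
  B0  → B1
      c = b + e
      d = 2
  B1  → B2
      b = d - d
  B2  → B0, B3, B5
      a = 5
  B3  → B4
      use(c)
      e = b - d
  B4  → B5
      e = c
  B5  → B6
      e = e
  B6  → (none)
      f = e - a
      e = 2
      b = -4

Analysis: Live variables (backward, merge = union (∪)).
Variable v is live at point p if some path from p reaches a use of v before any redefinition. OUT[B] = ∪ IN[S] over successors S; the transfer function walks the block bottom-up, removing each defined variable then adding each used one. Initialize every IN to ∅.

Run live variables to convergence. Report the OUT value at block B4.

Answer: {a, e}

Trace:
Per-block solution:
  B0:  IN={b, e}  OUT={c, d, e}
  B1:  IN={c, d, e}  OUT={b, c, d, e}
  B2:  IN={b, c, d, e}  OUT={a, b, c, d, e}
  B3:  IN={a, b, c, d}  OUT={a, c}
  B4:  IN={a, c}  OUT={a, e}
  B5:  IN={a, e}  OUT={a, e}
  B6:  IN={a, e}  OUT={}

Merge at B4: OUT[B4] = IN[B5] = {a, e}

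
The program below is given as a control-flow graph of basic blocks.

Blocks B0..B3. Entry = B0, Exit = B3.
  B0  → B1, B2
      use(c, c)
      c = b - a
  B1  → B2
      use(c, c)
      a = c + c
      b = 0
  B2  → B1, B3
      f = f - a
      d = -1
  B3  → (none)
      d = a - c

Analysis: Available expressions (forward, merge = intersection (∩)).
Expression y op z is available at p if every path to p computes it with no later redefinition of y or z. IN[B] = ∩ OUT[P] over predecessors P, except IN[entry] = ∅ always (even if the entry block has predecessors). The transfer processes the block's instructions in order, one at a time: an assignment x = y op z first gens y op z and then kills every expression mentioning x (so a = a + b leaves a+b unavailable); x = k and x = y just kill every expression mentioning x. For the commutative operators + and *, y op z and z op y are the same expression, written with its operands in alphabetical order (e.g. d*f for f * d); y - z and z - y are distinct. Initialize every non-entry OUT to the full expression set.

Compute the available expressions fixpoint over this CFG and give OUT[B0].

Answer: {b-a}

Derivation:
Per-block solution:
  B0: | IN={} | OUT={b-a}
  B1: | IN={} | OUT={c+c}
  B2: | IN={} | OUT={}
  B3: | IN={} | OUT={a-c}

B0 is the boundary node: IN[B0] = {}
Applying B0's transfer function to that IN value gives OUT[B0] (row B0 above).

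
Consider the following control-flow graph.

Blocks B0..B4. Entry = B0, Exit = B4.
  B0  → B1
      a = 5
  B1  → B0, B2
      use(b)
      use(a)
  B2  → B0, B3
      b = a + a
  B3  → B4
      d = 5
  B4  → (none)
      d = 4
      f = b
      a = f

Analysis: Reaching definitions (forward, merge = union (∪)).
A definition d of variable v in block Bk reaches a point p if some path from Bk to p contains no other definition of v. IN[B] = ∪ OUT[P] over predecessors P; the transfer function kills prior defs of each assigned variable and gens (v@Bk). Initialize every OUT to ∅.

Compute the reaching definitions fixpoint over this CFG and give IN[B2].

Answer: {a@B0, b@B2}

Working:
Fixpoint table:
  B0:  IN={a@B0, b@B2}  OUT={a@B0, b@B2}
  B1:  IN={a@B0, b@B2}  OUT={a@B0, b@B2}
  B2:  IN={a@B0, b@B2}  OUT={a@B0, b@B2}
  B3:  IN={a@B0, b@B2}  OUT={a@B0, b@B2, d@B3}
  B4:  IN={a@B0, b@B2, d@B3}  OUT={a@B4, b@B2, d@B4, f@B4}

Merge at B2: IN[B2] = OUT[B1] = {a@B0, b@B2}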